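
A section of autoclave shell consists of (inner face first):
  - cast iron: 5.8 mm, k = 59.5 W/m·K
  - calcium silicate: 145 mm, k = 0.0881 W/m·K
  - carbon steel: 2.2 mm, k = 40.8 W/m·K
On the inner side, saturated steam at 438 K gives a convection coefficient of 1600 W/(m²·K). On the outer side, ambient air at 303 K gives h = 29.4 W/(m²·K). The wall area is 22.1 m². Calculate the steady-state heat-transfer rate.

Q ≈ 1780 W

Series thermal resistances:
R_inner film = 1/(h_i·A) = 1/(1600×22.1) = 2.828×10^-5 K/W
R_cast iron = L/(kA) = 0.0058/(59.5×22.1) = 4.411×10^-6 K/W
R_calcium silicate = L/(kA) = 0.145/(0.0881×22.1) = 0.07447 K/W
R_carbon steel = L/(kA) = 0.0022/(40.8×22.1) = 2.44×10^-6 K/W
R_outer film = 1/(h_o·A) = 1/(29.4×22.1) = 0.001539 K/W
R_total = 0.07605 K/W
Q = ΔT / R_total = 135 / 0.07605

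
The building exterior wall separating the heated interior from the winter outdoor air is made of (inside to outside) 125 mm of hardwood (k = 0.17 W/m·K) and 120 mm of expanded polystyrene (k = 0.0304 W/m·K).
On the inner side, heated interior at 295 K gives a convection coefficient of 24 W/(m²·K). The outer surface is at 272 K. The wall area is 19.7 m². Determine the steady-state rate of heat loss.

Treating each layer as a thermal resistance in series:
R_inner film = 1/(h_i·A) = 1/(24×19.7) = 0.002115 K/W
R_hardwood = L/(kA) = 0.125/(0.17×19.7) = 0.03732 K/W
R_expanded polystyrene = L/(kA) = 0.12/(0.0304×19.7) = 0.2004 K/W
R_total = 0.2398 K/W
Q = ΔT / R_total = 23 / 0.2398

Q ≈ 95.9 W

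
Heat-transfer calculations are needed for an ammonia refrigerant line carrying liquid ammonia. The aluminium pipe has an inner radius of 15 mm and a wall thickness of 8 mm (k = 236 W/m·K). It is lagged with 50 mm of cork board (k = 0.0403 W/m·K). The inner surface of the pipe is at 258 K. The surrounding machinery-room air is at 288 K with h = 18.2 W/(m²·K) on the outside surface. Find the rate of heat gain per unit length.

Cylindrical conduction, so R = ln(r₂/r₁)/(2πkL) per layer, in series:
R_aluminium pipe wall = ln(23/15)/(2π×236×1) = 2.883×10^-4 K/W
R_cork board = ln(73/23)/(2π×0.0403×1) = 4.561 K/W
R_outer film = 1/(h_o·2πr_oL) = 1/(18.2×2π×0.073×1) = 0.1198 K/W
R_total = 4.681 K/W
Q = ΔT/R_total = 30/4.681

q′ ≈ 6.41 W/m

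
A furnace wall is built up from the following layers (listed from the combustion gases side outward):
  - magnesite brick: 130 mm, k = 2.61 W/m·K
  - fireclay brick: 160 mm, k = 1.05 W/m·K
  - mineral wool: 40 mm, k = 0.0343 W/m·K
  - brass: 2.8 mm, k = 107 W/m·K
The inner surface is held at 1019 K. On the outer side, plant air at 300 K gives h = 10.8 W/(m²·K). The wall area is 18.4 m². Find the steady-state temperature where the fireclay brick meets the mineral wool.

Treating each layer as a thermal resistance in series:
R_magnesite brick = L/(kA) = 0.13/(2.61×18.4) = 0.002707 K/W
R_fireclay brick = L/(kA) = 0.16/(1.05×18.4) = 0.008282 K/W
R_mineral wool = L/(kA) = 0.04/(0.0343×18.4) = 0.06338 K/W
R_brass = L/(kA) = 0.0028/(107×18.4) = 1.422×10^-6 K/W
R_outer film = 1/(h_o·A) = 1/(10.8×18.4) = 0.005032 K/W
R_total = 0.0794 K/W;  Q = ΔT/R_total = 719/0.0794 = 9055 W
T_interface = T_inner − Q·ΣR(inner→interface) = 1019 − 9060×0.01099

T ≈ 919 K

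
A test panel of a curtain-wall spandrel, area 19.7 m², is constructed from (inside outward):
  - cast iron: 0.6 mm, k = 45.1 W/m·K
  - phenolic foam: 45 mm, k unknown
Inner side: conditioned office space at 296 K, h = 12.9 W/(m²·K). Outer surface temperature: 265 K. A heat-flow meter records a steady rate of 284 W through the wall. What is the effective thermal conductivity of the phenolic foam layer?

k ≈ 0.0217 W/(m·K)

Treating each layer as a thermal resistance in series:
R_inner film = 1/(h_i·A) = 1/(12.9×19.7) = 0.003935 K/W
R_cast iron = L/(kA) = 0.0006/(45.1×19.7) = 6.753×10^-7 K/W
Sum of known resistances R_other = 0.003936 K/W
Total R = ΔT/Q = 31/284 = 0.1092 K/W
R_phenolic foam = R_total − R_other = 0.1052 K/W
k = L/(R·A) = 0.045/(0.1052×19.7)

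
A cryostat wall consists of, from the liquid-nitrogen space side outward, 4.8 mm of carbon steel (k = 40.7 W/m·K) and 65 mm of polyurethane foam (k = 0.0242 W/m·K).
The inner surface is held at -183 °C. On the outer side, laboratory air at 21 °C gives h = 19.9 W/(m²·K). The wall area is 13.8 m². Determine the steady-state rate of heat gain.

Model the wall as resistances in series:
R_carbon steel = L/(kA) = 0.0048/(40.7×13.8) = 8.546×10^-6 K/W
R_polyurethane foam = L/(kA) = 0.065/(0.0242×13.8) = 0.1946 K/W
R_outer film = 1/(h_o·A) = 1/(19.9×13.8) = 0.003641 K/W
R_total = 0.1983 K/W
Q = ΔT / R_total = 204 / 0.1983

Q ≈ 1030 W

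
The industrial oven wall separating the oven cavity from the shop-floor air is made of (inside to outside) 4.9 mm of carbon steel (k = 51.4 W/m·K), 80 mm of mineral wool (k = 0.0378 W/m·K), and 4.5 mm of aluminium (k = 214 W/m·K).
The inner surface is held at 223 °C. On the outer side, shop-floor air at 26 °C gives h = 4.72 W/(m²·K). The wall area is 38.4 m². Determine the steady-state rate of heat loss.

Q ≈ 3250 W

Model the wall as resistances in series:
R_carbon steel = L/(kA) = 0.0049/(51.4×38.4) = 2.483×10^-6 K/W
R_mineral wool = L/(kA) = 0.08/(0.0378×38.4) = 0.05511 K/W
R_aluminium = L/(kA) = 0.0045/(214×38.4) = 5.476×10^-7 K/W
R_outer film = 1/(h_o·A) = 1/(4.72×38.4) = 0.005517 K/W
R_total = 0.06063 K/W
Q = ΔT / R_total = 197 / 0.06063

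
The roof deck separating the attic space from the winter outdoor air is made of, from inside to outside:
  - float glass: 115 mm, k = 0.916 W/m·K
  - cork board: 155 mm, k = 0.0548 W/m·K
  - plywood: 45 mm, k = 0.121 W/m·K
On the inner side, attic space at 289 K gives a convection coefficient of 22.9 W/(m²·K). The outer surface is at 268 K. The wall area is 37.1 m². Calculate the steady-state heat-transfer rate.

Q ≈ 231 W

Series thermal resistances:
R_inner film = 1/(h_i·A) = 1/(22.9×37.1) = 0.001177 K/W
R_float glass = L/(kA) = 0.115/(0.916×37.1) = 0.003384 K/W
R_cork board = L/(kA) = 0.155/(0.0548×37.1) = 0.07624 K/W
R_plywood = L/(kA) = 0.045/(0.121×37.1) = 0.01002 K/W
R_total = 0.09082 K/W
Q = ΔT / R_total = 21 / 0.09082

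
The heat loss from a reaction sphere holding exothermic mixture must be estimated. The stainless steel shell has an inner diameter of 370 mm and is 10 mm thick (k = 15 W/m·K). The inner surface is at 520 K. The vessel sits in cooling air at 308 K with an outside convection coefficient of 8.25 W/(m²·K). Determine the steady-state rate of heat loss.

Spherical conduction: R = (1/r_in − 1/r_out)/(4πk) per layer; series-sum.
R_stainless steel shell = (1/0.185 − 1/0.195)/(4π×15) = 0.001471 K/W
R_outer film = 1/(h·4πr_o²) = 1/(8.25×4π×0.195²) = 0.2537 K/W
R_total = 0.2551 K/W
Q = ΔT/R_total = 212/0.2551

Q ≈ 831 W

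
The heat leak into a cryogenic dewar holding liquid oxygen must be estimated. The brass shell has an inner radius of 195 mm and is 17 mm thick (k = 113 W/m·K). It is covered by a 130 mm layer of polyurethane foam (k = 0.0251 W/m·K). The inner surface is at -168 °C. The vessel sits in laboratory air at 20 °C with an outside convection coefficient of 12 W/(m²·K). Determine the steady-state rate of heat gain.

Spherical conduction: R = (1/r_in − 1/r_out)/(4πk) per layer; series-sum.
R_brass shell = (1/0.195 − 1/0.212)/(4π×113) = 2.896×10^-4 K/W
R_polyurethane foam = (1/0.212 − 1/0.342)/(4π×0.0251) = 5.685 K/W
R_outer film = 1/(h·4πr_o²) = 1/(12×4π×0.342²) = 0.0567 K/W
R_total = 5.742 K/W
Q = ΔT/R_total = 188/5.742

Q ≈ 32.7 W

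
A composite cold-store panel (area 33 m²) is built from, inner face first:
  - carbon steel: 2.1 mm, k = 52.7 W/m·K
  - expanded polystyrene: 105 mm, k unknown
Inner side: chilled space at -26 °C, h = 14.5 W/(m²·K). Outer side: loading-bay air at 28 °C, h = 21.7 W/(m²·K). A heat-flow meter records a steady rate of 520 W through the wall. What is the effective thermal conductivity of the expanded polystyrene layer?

Treating each layer as a thermal resistance in series:
R_inner film = 1/(h_i·A) = 1/(14.5×33) = 0.00209 K/W
R_carbon steel = L/(kA) = 0.0021/(52.7×33) = 1.208×10^-6 K/W
R_outer film = 1/(h_o·A) = 1/(21.7×33) = 0.001396 K/W
Sum of known resistances R_other = 0.003488 K/W
Total R = ΔT/Q = 54/520 = 0.1038 K/W
R_expanded polystyrene = R_total − R_other = 0.1004 K/W
k = L/(R·A) = 0.105/(0.1004×33)

k ≈ 0.0317 W/(m·K)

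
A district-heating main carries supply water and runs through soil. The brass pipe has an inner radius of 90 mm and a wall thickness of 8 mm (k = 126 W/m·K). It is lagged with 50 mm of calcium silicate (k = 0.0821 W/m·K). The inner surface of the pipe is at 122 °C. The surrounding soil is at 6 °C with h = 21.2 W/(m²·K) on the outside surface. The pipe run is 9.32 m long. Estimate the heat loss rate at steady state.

Q ≈ 1270 W

Cylindrical conduction, so R = ln(r₂/r₁)/(2πkL) per layer, in series:
R_brass pipe wall = ln(98/90)/(2π×126×9.32) = 1.154×10^-5 K/W
R_calcium silicate = ln(148/98)/(2π×0.0821×9.32) = 0.08575 K/W
R_outer film = 1/(h_o·2πr_oL) = 1/(21.2×2π×0.148×9.32) = 0.005443 K/W
R_total = 0.0912 K/W
Q = ΔT/R_total = 116/0.0912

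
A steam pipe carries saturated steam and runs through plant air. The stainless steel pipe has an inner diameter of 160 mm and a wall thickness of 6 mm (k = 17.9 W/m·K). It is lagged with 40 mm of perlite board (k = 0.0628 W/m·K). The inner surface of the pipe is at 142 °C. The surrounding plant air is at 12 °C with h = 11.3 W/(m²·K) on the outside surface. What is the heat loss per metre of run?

Radial resistances (cylindrical: R_cond = ln(r_o/r_i)/(2πkL), R_conv = 1/(h·2πrL)):
R_stainless steel pipe wall = ln(86/80)/(2π×17.9×1) = 6.43×10^-4 K/W
R_perlite board = ln(126/86)/(2π×0.0628×1) = 0.9679 K/W
R_outer film = 1/(h_o·2πr_oL) = 1/(11.3×2π×0.126×1) = 0.1118 K/W
R_total = 1.08 K/W
Q = ΔT/R_total = 130/1.08

q′ ≈ 120 W/m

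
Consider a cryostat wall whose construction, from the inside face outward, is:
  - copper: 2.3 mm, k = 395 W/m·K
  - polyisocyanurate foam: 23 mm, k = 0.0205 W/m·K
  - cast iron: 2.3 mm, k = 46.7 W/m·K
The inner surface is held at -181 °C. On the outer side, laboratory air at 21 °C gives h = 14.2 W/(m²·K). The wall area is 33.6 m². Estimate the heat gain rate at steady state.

Thermal resistances in series:
R_copper = L/(kA) = 0.0023/(395×33.6) = 1.733×10^-7 K/W
R_polyisocyanurate foam = L/(kA) = 0.023/(0.0205×33.6) = 0.03339 K/W
R_cast iron = L/(kA) = 0.0023/(46.7×33.6) = 1.466×10^-6 K/W
R_outer film = 1/(h_o·A) = 1/(14.2×33.6) = 0.002096 K/W
R_total = 0.03549 K/W
Q = ΔT / R_total = 202 / 0.03549

Q ≈ 5690 W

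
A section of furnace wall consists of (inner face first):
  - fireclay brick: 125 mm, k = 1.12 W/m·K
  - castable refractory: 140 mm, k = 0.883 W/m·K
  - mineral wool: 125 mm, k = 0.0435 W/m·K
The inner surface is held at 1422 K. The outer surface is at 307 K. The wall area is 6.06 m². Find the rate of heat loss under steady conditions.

Model the wall as resistances in series:
R_fireclay brick = L/(kA) = 0.125/(1.12×6.06) = 0.01842 K/W
R_castable refractory = L/(kA) = 0.14/(0.883×6.06) = 0.02616 K/W
R_mineral wool = L/(kA) = 0.125/(0.0435×6.06) = 0.4742 K/W
R_total = 0.5188 K/W
Q = ΔT / R_total = 1115 / 0.5188

Q ≈ 2150 W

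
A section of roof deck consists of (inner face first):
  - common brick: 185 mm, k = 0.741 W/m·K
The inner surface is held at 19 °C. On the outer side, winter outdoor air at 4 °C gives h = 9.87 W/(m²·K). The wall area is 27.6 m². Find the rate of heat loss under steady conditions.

Q ≈ 1180 W

Thermal resistances in series:
R_common brick = L/(kA) = 0.185/(0.741×27.6) = 0.009046 K/W
R_outer film = 1/(h_o·A) = 1/(9.87×27.6) = 0.003671 K/W
R_total = 0.01272 K/W
Q = ΔT / R_total = 15 / 0.01272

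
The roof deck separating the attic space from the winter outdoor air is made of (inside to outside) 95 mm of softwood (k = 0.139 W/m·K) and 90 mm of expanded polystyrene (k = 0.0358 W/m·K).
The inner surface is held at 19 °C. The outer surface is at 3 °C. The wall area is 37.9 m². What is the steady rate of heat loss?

Q ≈ 190 W

Thermal resistances in series:
R_softwood = L/(kA) = 0.095/(0.139×37.9) = 0.01803 K/W
R_expanded polystyrene = L/(kA) = 0.09/(0.0358×37.9) = 0.06633 K/W
R_total = 0.08436 K/W
Q = ΔT / R_total = 16 / 0.08436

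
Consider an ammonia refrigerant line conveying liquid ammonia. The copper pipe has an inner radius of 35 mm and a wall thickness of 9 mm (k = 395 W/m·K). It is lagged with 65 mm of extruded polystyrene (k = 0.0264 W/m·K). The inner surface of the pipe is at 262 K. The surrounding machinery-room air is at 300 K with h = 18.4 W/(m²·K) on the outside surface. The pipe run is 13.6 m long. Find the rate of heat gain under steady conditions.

Per-layer cylindrical resistances, series-summed:
R_copper pipe wall = ln(44/35)/(2π×395×13.6) = 6.78×10^-6 K/W
R_extruded polystyrene = ln(109/44)/(2π×0.0264×13.6) = 0.4021 K/W
R_outer film = 1/(h_o·2πr_oL) = 1/(18.4×2π×0.109×13.6) = 0.005835 K/W
R_total = 0.408 K/W
Q = ΔT/R_total = 38/0.408

Q ≈ 93.1 W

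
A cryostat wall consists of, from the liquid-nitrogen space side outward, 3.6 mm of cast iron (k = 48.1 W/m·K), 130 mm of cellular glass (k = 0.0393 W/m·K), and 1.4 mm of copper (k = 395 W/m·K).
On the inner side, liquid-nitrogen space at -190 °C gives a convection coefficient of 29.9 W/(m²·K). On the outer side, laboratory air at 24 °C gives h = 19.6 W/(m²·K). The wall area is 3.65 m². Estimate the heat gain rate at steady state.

Q ≈ 230 W

Treating each layer as a thermal resistance in series:
R_inner film = 1/(h_i·A) = 1/(29.9×3.65) = 0.009163 K/W
R_cast iron = L/(kA) = 0.0036/(48.1×3.65) = 2.051×10^-5 K/W
R_cellular glass = L/(kA) = 0.13/(0.0393×3.65) = 0.9063 K/W
R_copper = L/(kA) = 0.0014/(395×3.65) = 9.71×10^-7 K/W
R_outer film = 1/(h_o·A) = 1/(19.6×3.65) = 0.01398 K/W
R_total = 0.9294 K/W
Q = ΔT / R_total = 214 / 0.9294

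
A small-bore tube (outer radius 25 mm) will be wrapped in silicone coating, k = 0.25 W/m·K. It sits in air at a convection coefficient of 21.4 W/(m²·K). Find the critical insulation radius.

r_cr ≈ 11.7 mm

For a cylinder r_cr = k/h = 0.25/21.4
r_cr = 11.7 mm; since the bare radius (25 mm) is above r_cr, any added insulation will reduce heat loss.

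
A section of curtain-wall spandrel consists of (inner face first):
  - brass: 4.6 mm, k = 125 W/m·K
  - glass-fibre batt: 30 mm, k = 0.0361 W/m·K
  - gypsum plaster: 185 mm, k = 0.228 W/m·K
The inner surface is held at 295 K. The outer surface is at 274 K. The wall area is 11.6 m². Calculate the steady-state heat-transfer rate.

Q ≈ 148 W

Series thermal resistances:
R_brass = L/(kA) = 0.0046/(125×11.6) = 3.172×10^-6 K/W
R_glass-fibre batt = L/(kA) = 0.03/(0.0361×11.6) = 0.07164 K/W
R_gypsum plaster = L/(kA) = 0.185/(0.228×11.6) = 0.06995 K/W
R_total = 0.1416 K/W
Q = ΔT / R_total = 21 / 0.1416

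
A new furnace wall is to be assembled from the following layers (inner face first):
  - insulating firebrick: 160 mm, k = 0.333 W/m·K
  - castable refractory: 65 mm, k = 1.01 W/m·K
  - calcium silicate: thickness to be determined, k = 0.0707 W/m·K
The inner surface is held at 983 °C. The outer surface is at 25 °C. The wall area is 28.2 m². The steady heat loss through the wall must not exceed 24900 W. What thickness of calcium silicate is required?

L ≈ 38.2 mm

Model the wall as resistances in series:
R_insulating firebrick = L/(kA) = 0.16/(0.333×28.2) = 0.01704 K/W
R_castable refractory = L/(kA) = 0.065/(1.01×28.2) = 0.002282 K/W
Sum of the known resistances R_other = 0.01932 K/W
Required total resistance R_tot = ΔT/Q_allow = 958/24900 = 0.03847 K/W
R_calcium silicate = R_tot − R_other = 0.01915 K/W
L = R·k·A = 0.01915×0.0707×28.2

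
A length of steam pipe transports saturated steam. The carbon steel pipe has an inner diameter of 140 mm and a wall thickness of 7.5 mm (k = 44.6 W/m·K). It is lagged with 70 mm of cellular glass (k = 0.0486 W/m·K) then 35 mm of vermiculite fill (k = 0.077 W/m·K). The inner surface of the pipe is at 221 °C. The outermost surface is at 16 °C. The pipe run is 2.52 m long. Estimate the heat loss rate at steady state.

Treating each annulus and film as a series resistance:
R_carbon steel pipe wall = ln(77.5/70)/(2π×44.6×2.52) = 1.441×10^-4 K/W
R_cellular glass = ln(147.5/77.5)/(2π×0.0486×2.52) = 0.8363 K/W
R_vermiculite fill = ln(182.5/147.5)/(2π×0.077×2.52) = 0.1746 K/W
R_total = 1.011 K/W
Q = ΔT/R_total = 205/1.011

Q ≈ 203 W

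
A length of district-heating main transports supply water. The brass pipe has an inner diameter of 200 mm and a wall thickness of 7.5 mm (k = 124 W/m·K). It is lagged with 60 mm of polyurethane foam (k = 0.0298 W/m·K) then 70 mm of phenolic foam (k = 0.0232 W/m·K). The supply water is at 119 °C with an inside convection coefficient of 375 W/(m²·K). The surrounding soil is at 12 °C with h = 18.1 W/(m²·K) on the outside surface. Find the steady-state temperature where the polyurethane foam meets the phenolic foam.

Per-layer cylindrical resistances, series-summed:
R_inner film = 1/(h_i·2πr₁L) = 1/(375×2π×0.1×1) = 0.004244 K/W
R_brass pipe wall = ln(107.5/100)/(2π×124×1) = 9.282×10^-5 K/W
R_polyurethane foam = ln(167.5/107.5)/(2π×0.0298×1) = 2.369 K/W
R_phenolic foam = ln(237.5/167.5)/(2π×0.0232×1) = 2.395 K/W
R_outer film = 1/(h_o·2πr_oL) = 1/(18.1×2π×0.2375×1) = 0.03702 K/W
R_total = 4.805 K/W
Q = ΔT/R_total = 107/4.805
Q = 22.3 W/m
T_interface = T_inner − Q·ΣR(inner→interface) = 119 − 22.3×2.373

T ≈ 66.2 °C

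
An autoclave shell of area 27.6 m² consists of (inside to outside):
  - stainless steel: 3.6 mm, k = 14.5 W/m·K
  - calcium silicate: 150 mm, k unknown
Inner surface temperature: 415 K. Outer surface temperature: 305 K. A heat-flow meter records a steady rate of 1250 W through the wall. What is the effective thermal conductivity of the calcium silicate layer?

Treating each layer as a thermal resistance in series:
R_stainless steel = L/(kA) = 0.0036/(14.5×27.6) = 8.996×10^-6 K/W
Sum of known resistances R_other = 8.996×10^-6 K/W
Total R = ΔT/Q = 110/1250 = 0.088 K/W
R_calcium silicate = R_total − R_other = 0.08799 K/W
k = L/(R·A) = 0.15/(0.08799×27.6)

k ≈ 0.0618 W/(m·K)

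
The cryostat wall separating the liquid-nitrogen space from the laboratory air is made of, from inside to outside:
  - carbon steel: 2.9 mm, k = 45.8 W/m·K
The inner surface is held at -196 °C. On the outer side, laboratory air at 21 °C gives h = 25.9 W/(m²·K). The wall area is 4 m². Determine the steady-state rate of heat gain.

Model the wall as resistances in series:
R_carbon steel = L/(kA) = 0.0029/(45.8×4) = 1.583×10^-5 K/W
R_outer film = 1/(h_o·A) = 1/(25.9×4) = 0.009653 K/W
R_total = 0.009668 K/W
Q = ΔT / R_total = 217 / 0.009668

Q ≈ 22400 W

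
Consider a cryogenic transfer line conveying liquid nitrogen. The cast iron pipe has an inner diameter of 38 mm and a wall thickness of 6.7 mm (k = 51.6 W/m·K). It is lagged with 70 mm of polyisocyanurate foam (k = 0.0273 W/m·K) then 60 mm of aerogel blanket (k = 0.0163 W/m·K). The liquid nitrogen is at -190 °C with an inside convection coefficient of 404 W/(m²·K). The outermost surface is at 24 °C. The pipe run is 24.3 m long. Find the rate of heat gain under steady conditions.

For a radial system each layer contributes R = ln(r_out/r_in)/(2πkL); films add R = 1/(hA).
R_inner film = 1/(h_i·2πr₁L) = 1/(404×2π×0.019×24.3) = 8.533×10^-4 K/W
R_cast iron pipe wall = ln(25.7/19)/(2π×51.6×24.3) = 3.834×10^-5 K/W
R_polyisocyanurate foam = ln(95.7/25.7)/(2π×0.0273×24.3) = 0.3154 K/W
R_aerogel blanket = ln(155.7/95.7)/(2π×0.0163×24.3) = 0.1956 K/W
R_total = 0.5119 K/W
Q = ΔT/R_total = 214/0.5119

Q ≈ 418 W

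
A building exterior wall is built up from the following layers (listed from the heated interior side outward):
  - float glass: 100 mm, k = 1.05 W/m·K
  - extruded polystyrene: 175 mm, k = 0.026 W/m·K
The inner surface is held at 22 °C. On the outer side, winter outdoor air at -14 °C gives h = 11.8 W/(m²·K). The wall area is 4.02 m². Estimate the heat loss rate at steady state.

Q ≈ 20.9 W

Series thermal resistances:
R_float glass = L/(kA) = 0.1/(1.05×4.02) = 0.02369 K/W
R_extruded polystyrene = L/(kA) = 0.175/(0.026×4.02) = 1.674 K/W
R_outer film = 1/(h_o·A) = 1/(11.8×4.02) = 0.02108 K/W
R_total = 1.719 K/W
Q = ΔT / R_total = 36 / 1.719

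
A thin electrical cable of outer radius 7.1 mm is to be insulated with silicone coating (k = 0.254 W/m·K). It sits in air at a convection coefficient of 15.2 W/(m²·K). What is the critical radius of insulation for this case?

r_cr ≈ 16.7 mm

For a cylinder r_cr = k/h = 0.254/15.2
r_cr = 16.7 mm; since the bare radius (7.1 mm) is below r_cr, adding a thin layer of insulation will *increase* heat loss.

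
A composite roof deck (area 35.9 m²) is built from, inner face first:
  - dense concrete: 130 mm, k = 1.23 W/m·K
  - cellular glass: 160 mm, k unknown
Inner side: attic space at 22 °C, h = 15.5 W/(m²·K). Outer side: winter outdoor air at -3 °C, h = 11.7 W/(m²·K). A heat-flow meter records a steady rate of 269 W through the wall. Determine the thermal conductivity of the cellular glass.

Thermal resistances in series:
R_inner film = 1/(h_i·A) = 1/(15.5×35.9) = 0.001797 K/W
R_dense concrete = L/(kA) = 0.13/(1.23×35.9) = 0.002944 K/W
R_outer film = 1/(h_o·A) = 1/(11.7×35.9) = 0.002381 K/W
Sum of known resistances R_other = 0.007122 K/W
Total R = ΔT/Q = 25/269 = 0.09294 K/W
R_cellular glass = R_total − R_other = 0.08581 K/W
k = L/(R·A) = 0.16/(0.08581×35.9)

k ≈ 0.0519 W/(m·K)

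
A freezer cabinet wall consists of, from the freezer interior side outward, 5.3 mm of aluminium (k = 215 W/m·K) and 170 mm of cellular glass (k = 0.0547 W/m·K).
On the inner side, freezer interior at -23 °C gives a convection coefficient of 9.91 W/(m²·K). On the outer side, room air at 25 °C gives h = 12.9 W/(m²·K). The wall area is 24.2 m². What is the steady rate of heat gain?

Q ≈ 353 W

Using the resistance-network approach (series):
R_inner film = 1/(h_i·A) = 1/(9.91×24.2) = 0.00417 K/W
R_aluminium = L/(kA) = 0.0053/(215×24.2) = 1.019×10^-6 K/W
R_cellular glass = L/(kA) = 0.17/(0.0547×24.2) = 0.1284 K/W
R_outer film = 1/(h_o·A) = 1/(12.9×24.2) = 0.003203 K/W
R_total = 0.1358 K/W
Q = ΔT / R_total = 48 / 0.1358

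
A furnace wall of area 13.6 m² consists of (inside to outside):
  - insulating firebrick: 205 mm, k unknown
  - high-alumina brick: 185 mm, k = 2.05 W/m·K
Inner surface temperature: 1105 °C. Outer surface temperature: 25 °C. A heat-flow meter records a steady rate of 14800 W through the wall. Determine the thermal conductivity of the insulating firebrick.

k ≈ 0.227 W/(m·K)

Thermal resistances in series:
R_high-alumina brick = L/(kA) = 0.185/(2.05×13.6) = 0.006636 K/W
Sum of known resistances R_other = 0.006636 K/W
Total R = ΔT/Q = 1080/14800 = 0.07297 K/W
R_insulating firebrick = R_total − R_other = 0.06634 K/W
k = L/(R·A) = 0.205/(0.06634×13.6)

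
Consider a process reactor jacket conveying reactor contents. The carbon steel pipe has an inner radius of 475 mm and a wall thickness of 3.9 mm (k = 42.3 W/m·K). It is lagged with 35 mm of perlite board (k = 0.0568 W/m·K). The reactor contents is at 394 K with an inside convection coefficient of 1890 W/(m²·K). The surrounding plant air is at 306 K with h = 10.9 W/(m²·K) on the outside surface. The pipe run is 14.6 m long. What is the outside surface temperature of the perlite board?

Cylindrical conduction, so R = ln(r₂/r₁)/(2πkL) per layer, in series:
R_inner film = 1/(h_i·2πr₁L) = 1/(1890×2π×0.475×14.6) = 1.214×10^-5 K/W
R_carbon steel pipe wall = ln(478.9/475)/(2π×42.3×14.6) = 2.107×10^-6 K/W
R_perlite board = ln(513.9/478.9)/(2π×0.0568×14.6) = 0.01354 K/W
R_outer film = 1/(h_o·2πr_oL) = 1/(10.9×2π×0.5139×14.6) = 0.001946 K/W
R_total = 0.0155 K/W
Q = ΔT/R_total = 88/0.0155
Q = 5680 W
T_interface = T_inner − Q·ΣR(inner→interface) = 394 − 5680×0.01355

T ≈ 317 K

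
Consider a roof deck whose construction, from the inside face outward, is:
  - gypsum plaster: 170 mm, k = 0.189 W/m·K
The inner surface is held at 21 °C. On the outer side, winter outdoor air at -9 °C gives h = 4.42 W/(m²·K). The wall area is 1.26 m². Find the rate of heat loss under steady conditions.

Model the wall as resistances in series:
R_gypsum plaster = L/(kA) = 0.17/(0.189×1.26) = 0.7139 K/W
R_outer film = 1/(h_o·A) = 1/(4.42×1.26) = 0.1796 K/W
R_total = 0.8934 K/W
Q = ΔT / R_total = 30 / 0.8934

Q ≈ 33.6 W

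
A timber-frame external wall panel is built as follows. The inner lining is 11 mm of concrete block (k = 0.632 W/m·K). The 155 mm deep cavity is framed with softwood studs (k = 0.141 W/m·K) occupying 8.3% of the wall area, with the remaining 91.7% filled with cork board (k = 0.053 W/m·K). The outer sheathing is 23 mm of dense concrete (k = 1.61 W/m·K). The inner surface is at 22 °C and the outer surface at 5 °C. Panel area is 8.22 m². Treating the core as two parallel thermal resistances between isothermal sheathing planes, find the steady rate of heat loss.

Q ≈ 53.7 W

Sheathing layers in series; stud and cavity paths in parallel between them.
R_inner = 0.011/(0.632×8.22) = 0.002117 K/W
R_stud  = 0.155/(0.141×0.083×8.22) = 1.611 K/W
R_cav   = 0.155/(0.053×0.917×8.22) = 0.388 K/W
1/R_core = 1/R_stud + 1/R_cav → R_core = 0.3127 K/W
R_outer = 0.023/(1.61×8.22) = 0.001738 K/W
R_total = 0.3165 K/W
Q = ΔT/R_total = 17/0.3165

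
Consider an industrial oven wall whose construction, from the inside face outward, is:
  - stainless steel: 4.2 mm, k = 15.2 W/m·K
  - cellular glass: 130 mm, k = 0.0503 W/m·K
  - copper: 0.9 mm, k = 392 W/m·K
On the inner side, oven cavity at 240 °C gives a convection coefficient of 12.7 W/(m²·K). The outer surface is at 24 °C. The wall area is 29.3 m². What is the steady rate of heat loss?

Thermal resistances in series:
R_inner film = 1/(h_i·A) = 1/(12.7×29.3) = 0.002687 K/W
R_stainless steel = L/(kA) = 0.0042/(15.2×29.3) = 9.431×10^-6 K/W
R_cellular glass = L/(kA) = 0.13/(0.0503×29.3) = 0.08821 K/W
R_copper = L/(kA) = 0.0009/(392×29.3) = 7.836×10^-8 K/W
R_total = 0.0909 K/W
Q = ΔT / R_total = 216 / 0.0909

Q ≈ 2380 W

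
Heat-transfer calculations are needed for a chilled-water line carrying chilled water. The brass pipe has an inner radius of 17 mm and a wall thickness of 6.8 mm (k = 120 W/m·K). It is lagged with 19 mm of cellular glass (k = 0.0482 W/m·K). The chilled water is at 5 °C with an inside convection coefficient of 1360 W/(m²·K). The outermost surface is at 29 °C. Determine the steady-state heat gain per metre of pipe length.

Per-layer cylindrical resistances, series-summed:
R_inner film = 1/(h_i·2πr₁L) = 1/(1360×2π×0.017×1) = 0.006884 K/W
R_brass pipe wall = ln(23.8/17)/(2π×120×1) = 4.463×10^-4 K/W
R_cellular glass = ln(42.8/23.8)/(2π×0.0482×1) = 1.938 K/W
R_total = 1.945 K/W
Q = ΔT/R_total = 24/1.945

q′ ≈ 12.3 W/m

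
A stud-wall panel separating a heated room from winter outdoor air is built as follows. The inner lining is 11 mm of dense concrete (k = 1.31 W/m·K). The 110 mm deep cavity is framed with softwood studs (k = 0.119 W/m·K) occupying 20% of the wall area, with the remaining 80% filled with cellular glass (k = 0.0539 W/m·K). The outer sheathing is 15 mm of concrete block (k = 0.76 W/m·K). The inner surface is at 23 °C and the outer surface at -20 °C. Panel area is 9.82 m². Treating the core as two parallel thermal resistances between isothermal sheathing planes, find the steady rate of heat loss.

Sheathing layers in series; stud and cavity paths in parallel between them.
R_inner = 0.011/(1.31×9.82) = 8.551×10^-4 K/W
R_stud  = 0.11/(0.119×0.2×9.82) = 0.4707 K/W
R_cav   = 0.11/(0.0539×0.8×9.82) = 0.2598 K/W
1/R_core = 1/R_stud + 1/R_cav → R_core = 0.1674 K/W
R_outer = 0.015/(0.76×9.82) = 0.00201 K/W
R_total = 0.1703 K/W
Q = ΔT/R_total = 43/0.1703

Q ≈ 253 W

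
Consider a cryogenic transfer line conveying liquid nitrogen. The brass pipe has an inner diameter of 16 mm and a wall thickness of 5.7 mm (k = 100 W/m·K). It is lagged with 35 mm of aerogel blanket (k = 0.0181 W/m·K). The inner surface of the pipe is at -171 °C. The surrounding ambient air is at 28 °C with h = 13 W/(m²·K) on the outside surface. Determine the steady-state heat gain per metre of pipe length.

Per-layer cylindrical resistances, series-summed:
R_brass pipe wall = ln(13.7/8)/(2π×100×1) = 8.562×10^-4 K/W
R_aerogel blanket = ln(48.7/13.7)/(2π×0.0181×1) = 11.15 K/W
R_outer film = 1/(h_o·2πr_oL) = 1/(13×2π×0.0487×1) = 0.2514 K/W
R_total = 11.4 K/W
Q = ΔT/R_total = 199/11.4

q′ ≈ 17.4 W/m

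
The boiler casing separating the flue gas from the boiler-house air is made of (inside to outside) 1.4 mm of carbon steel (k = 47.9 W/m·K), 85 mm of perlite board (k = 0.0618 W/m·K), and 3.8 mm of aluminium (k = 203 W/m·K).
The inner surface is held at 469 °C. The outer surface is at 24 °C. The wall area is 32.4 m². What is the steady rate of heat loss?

Thermal resistances in series:
R_carbon steel = L/(kA) = 0.0014/(47.9×32.4) = 9.021×10^-7 K/W
R_perlite board = L/(kA) = 0.085/(0.0618×32.4) = 0.04245 K/W
R_aluminium = L/(kA) = 0.0038/(203×32.4) = 5.778×10^-7 K/W
R_total = 0.04245 K/W
Q = ΔT / R_total = 445 / 0.04245

Q ≈ 10500 W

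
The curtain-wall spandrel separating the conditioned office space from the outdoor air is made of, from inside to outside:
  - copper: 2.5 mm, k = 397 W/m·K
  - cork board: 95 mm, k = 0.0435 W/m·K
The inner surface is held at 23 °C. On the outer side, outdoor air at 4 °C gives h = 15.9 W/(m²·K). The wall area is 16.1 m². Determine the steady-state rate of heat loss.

Q ≈ 136 W

Model the wall as resistances in series:
R_copper = L/(kA) = 0.0025/(397×16.1) = 3.911×10^-7 K/W
R_cork board = L/(kA) = 0.095/(0.0435×16.1) = 0.1356 K/W
R_outer film = 1/(h_o·A) = 1/(15.9×16.1) = 0.003906 K/W
R_total = 0.1396 K/W
Q = ΔT / R_total = 19 / 0.1396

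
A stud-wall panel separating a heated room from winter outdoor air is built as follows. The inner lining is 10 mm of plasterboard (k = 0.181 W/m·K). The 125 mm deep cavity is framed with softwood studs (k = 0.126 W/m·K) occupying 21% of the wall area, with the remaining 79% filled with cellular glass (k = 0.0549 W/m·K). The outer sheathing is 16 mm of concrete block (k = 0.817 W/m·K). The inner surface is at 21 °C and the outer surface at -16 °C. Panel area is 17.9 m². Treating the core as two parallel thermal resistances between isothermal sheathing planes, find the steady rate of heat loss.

Sheathing layers in series; stud and cavity paths in parallel between them.
R_inner = 0.01/(0.181×17.9) = 0.003087 K/W
R_stud  = 0.125/(0.126×0.21×17.9) = 0.2639 K/W
R_cav   = 0.125/(0.0549×0.79×17.9) = 0.161 K/W
1/R_core = 1/R_stud + 1/R_cav → R_core = 0.1 K/W
R_outer = 0.016/(0.817×17.9) = 0.001094 K/W
R_total = 0.1042 K/W
Q = ΔT/R_total = 37/0.1042

Q ≈ 355 W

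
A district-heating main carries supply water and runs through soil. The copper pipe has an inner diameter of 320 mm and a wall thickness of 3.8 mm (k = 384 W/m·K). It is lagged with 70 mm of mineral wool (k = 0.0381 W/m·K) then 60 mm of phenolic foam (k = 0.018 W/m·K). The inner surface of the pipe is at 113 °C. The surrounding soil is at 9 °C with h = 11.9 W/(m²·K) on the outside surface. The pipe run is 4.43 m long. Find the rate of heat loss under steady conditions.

Cylindrical conduction, so R = ln(r₂/r₁)/(2πkL) per layer, in series:
R_copper pipe wall = ln(163.8/160)/(2π×384×4.43) = 2.196×10^-6 K/W
R_mineral wool = ln(233.8/163.8)/(2π×0.0381×4.43) = 0.3355 K/W
R_phenolic foam = ln(293.8/233.8)/(2π×0.018×4.43) = 0.4559 K/W
R_outer film = 1/(h_o·2πr_oL) = 1/(11.9×2π×0.2938×4.43) = 0.01028 K/W
R_total = 0.8017 K/W
Q = ΔT/R_total = 104/0.8017

Q ≈ 130 W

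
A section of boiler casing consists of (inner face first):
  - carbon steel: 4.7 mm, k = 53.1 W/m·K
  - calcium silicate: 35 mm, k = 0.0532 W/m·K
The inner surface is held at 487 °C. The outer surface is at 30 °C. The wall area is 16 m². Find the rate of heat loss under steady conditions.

Using the resistance-network approach (series):
R_carbon steel = L/(kA) = 0.0047/(53.1×16) = 5.532×10^-6 K/W
R_calcium silicate = L/(kA) = 0.035/(0.0532×16) = 0.04112 K/W
R_total = 0.04112 K/W
Q = ΔT / R_total = 457 / 0.04112

Q ≈ 11100 W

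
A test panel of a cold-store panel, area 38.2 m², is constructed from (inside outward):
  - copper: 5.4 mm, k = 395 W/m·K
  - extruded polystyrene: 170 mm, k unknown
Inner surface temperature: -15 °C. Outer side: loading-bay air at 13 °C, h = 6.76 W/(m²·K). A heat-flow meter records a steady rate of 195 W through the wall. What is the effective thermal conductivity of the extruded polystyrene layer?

Thermal resistances in series:
R_copper = L/(kA) = 0.0054/(395×38.2) = 3.579×10^-7 K/W
R_outer film = 1/(h_o·A) = 1/(6.76×38.2) = 0.003872 K/W
Sum of known resistances R_other = 0.003873 K/W
Total R = ΔT/Q = 28/195 = 0.1436 K/W
R_extruded polystyrene = R_total − R_other = 0.1397 K/W
k = L/(R·A) = 0.17/(0.1397×38.2)

k ≈ 0.0319 W/(m·K)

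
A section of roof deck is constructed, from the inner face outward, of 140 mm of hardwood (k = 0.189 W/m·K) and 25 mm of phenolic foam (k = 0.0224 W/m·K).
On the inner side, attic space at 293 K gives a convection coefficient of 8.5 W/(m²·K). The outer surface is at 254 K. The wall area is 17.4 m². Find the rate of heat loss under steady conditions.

Q ≈ 344 W

Thermal resistances in series:
R_inner film = 1/(h_i·A) = 1/(8.5×17.4) = 0.006761 K/W
R_hardwood = L/(kA) = 0.14/(0.189×17.4) = 0.04257 K/W
R_phenolic foam = L/(kA) = 0.025/(0.0224×17.4) = 0.06414 K/W
R_total = 0.1135 K/W
Q = ΔT / R_total = 39 / 0.1135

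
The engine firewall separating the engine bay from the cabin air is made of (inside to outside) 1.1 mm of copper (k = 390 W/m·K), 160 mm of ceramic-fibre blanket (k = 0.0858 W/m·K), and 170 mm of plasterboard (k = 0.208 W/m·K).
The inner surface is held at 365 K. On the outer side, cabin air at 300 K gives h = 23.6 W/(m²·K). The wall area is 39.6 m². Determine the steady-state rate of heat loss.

Q ≈ 945 W

Series thermal resistances:
R_copper = L/(kA) = 0.0011/(390×39.6) = 7.123×10^-8 K/W
R_ceramic-fibre blanket = L/(kA) = 0.16/(0.0858×39.6) = 0.04709 K/W
R_plasterboard = L/(kA) = 0.17/(0.208×39.6) = 0.02064 K/W
R_outer film = 1/(h_o·A) = 1/(23.6×39.6) = 0.00107 K/W
R_total = 0.0688 K/W
Q = ΔT / R_total = 65 / 0.0688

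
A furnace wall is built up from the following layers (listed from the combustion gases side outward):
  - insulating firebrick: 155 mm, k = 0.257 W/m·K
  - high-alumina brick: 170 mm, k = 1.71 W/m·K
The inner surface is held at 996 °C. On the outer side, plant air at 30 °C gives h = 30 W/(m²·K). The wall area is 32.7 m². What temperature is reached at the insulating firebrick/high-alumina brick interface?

T ≈ 204 °C

Model the wall as resistances in series:
R_insulating firebrick = L/(kA) = 0.155/(0.257×32.7) = 0.01844 K/W
R_high-alumina brick = L/(kA) = 0.17/(1.71×32.7) = 0.00304 K/W
R_outer film = 1/(h_o·A) = 1/(30×32.7) = 0.001019 K/W
R_total = 0.0225 K/W;  Q = ΔT/R_total = 966/0.0225 = 42930 W
T_interface = T_inner − Q·ΣR(inner→interface) = 996 − 42900×0.01844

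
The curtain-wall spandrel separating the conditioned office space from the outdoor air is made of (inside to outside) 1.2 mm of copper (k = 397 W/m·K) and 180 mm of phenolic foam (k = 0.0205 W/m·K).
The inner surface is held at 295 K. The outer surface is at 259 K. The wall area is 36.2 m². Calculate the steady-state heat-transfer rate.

Q ≈ 148 W

Series thermal resistances:
R_copper = L/(kA) = 0.0012/(397×36.2) = 8.35×10^-8 K/W
R_phenolic foam = L/(kA) = 0.18/(0.0205×36.2) = 0.2426 K/W
R_total = 0.2426 K/W
Q = ΔT / R_total = 36 / 0.2426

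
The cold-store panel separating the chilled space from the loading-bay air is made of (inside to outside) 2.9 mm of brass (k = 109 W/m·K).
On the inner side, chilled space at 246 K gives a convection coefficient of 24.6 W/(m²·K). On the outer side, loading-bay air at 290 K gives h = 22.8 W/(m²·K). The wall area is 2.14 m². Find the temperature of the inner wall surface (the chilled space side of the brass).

Using the resistance-network approach (series):
R_inner film = 1/(h_i·A) = 1/(24.6×2.14) = 0.019 K/W
R_brass = L/(kA) = 0.0029/(109×2.14) = 1.243×10^-5 K/W
R_outer film = 1/(h_o·A) = 1/(22.8×2.14) = 0.0205 K/W
R_total = 0.0395 K/W;  Q = ΔT/R_total = 44/0.0395 = 1114 W
T_interface = T_inner + Q·ΣR(inner→interface) = 246 + 1110×0.019

T ≈ 267 K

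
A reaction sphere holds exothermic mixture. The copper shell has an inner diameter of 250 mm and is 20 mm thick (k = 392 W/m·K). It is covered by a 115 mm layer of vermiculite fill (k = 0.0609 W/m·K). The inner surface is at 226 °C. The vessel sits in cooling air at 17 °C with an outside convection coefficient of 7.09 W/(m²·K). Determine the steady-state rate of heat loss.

Q ≈ 50.3 W

Radial (spherical) resistances in series:
R_copper shell = (1/0.125 − 1/0.145)/(4π×392) = 2.24×10^-4 K/W
R_vermiculite fill = (1/0.145 − 1/0.26)/(4π×0.0609) = 3.986 K/W
R_outer film = 1/(h·4πr_o²) = 1/(7.09×4π×0.26²) = 0.166 K/W
R_total = 4.152 K/W
Q = ΔT/R_total = 209/4.152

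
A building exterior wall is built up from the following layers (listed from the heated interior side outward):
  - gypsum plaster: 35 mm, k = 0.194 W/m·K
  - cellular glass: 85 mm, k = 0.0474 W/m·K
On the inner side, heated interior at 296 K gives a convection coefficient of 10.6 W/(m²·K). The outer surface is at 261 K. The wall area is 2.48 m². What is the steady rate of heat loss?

Thermal resistances in series:
R_inner film = 1/(h_i·A) = 1/(10.6×2.48) = 0.03804 K/W
R_gypsum plaster = L/(kA) = 0.035/(0.194×2.48) = 0.07275 K/W
R_cellular glass = L/(kA) = 0.085/(0.0474×2.48) = 0.7231 K/W
R_total = 0.8339 K/W
Q = ΔT / R_total = 35 / 0.8339

Q ≈ 42 W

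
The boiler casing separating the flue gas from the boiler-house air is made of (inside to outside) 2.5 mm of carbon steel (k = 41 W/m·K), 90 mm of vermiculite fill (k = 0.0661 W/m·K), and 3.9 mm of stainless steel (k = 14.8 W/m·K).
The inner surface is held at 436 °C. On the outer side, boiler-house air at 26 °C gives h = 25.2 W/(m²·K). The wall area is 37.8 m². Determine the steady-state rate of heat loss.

Q ≈ 11100 W

Treating each layer as a thermal resistance in series:
R_carbon steel = L/(kA) = 0.0025/(41×37.8) = 1.613×10^-6 K/W
R_vermiculite fill = L/(kA) = 0.09/(0.0661×37.8) = 0.03602 K/W
R_stainless steel = L/(kA) = 0.0039/(14.8×37.8) = 6.971×10^-6 K/W
R_outer film = 1/(h_o·A) = 1/(25.2×37.8) = 0.00105 K/W
R_total = 0.03708 K/W
Q = ΔT / R_total = 410 / 0.03708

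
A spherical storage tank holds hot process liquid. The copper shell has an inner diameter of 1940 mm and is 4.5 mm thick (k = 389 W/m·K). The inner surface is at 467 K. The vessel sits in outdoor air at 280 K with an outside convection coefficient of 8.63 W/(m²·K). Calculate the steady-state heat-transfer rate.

Q ≈ 19300 W

Each spherical layer contributes R = (1/r_i − 1/r_o)/(4πk):
R_copper shell = (1/0.97 − 1/0.9745)/(4π×389) = 9.739×10^-7 K/W
R_outer film = 1/(h·4πr_o²) = 1/(8.63×4π×0.9745²) = 0.00971 K/W
R_total = 0.009711 K/W
Q = ΔT/R_total = 187/0.009711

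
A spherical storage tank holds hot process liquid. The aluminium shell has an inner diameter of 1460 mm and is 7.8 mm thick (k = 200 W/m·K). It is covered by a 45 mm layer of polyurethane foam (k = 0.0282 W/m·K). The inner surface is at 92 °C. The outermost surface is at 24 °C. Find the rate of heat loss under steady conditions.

Q ≈ 309 W

Spherical conduction: R = (1/r_in − 1/r_out)/(4πk) per layer; series-sum.
R_aluminium shell = (1/0.73 − 1/0.7378)/(4π×200) = 5.762×10^-6 K/W
R_polyurethane foam = (1/0.7378 − 1/0.7828)/(4π×0.0282) = 0.2199 K/W
R_total = 0.2199 K/W
Q = ΔT/R_total = 68/0.2199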